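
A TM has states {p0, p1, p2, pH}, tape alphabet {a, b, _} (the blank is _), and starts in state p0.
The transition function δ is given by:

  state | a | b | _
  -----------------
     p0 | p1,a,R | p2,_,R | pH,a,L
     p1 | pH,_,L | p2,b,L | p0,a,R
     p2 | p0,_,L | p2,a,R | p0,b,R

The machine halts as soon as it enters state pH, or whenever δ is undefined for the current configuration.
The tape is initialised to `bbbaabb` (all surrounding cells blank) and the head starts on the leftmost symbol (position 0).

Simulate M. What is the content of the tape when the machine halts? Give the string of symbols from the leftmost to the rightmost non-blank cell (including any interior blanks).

state=p0 head=0 tape=[b]bbaabb__   (p0,b)→(p2,_,R)
state=p2 head=1 tape=_[b]baabb__   (p2,b)→(p2,a,R)
state=p2 head=2 tape=_a[b]aabb__   (p2,b)→(p2,a,R)
state=p2 head=3 tape=_aa[a]abb__   (p2,a)→(p0,_,L)
state=p0 head=2 tape=_a[a]_abb__   (p0,a)→(p1,a,R)
state=p1 head=3 tape=_aa[_]abb__   (p1,_)→(p0,a,R)
state=p0 head=4 tape=_aaa[a]bb__   (p0,a)→(p1,a,R)
state=p1 head=5 tape=_aaaa[b]b__   (p1,b)→(p2,b,L)
state=p2 head=4 tape=_aaa[a]bb__   (p2,a)→(p0,_,L)
state=p0 head=3 tape=_aa[a]_bb__   (p0,a)→(p1,a,R)
state=p1 head=4 tape=_aaa[_]bb__   (p1,_)→(p0,a,R)
state=p0 head=5 tape=_aaaa[b]b__   (p0,b)→(p2,_,R)
state=p2 head=6 tape=_aaaa_[b]__   (p2,b)→(p2,a,R)
state=p2 head=7 tape=_aaaa_a[_]_   (p2,_)→(p0,b,R)
state=p0 head=8 tape=_aaaa_ab[_]   (p0,_)→(pH,a,L)
state=pH head=7 tape=_aaaa_a[b]a
The non-blank tape span at halt is aaaa_aba.

aaaa_aba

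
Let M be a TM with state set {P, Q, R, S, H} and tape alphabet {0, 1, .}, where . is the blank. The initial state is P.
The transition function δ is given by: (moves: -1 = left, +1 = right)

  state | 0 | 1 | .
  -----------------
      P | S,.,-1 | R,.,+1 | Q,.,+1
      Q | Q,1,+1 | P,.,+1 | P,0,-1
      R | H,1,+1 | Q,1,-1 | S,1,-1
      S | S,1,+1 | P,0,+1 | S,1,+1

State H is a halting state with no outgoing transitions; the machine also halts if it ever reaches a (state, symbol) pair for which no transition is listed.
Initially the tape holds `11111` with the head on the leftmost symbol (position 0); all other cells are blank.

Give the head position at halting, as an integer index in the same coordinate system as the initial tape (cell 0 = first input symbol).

state=P head=0 tape=.[1]1111.....   (P,1)→(R,.,+1)
state=R head=1 tape=..[1]111.....   (R,1)→(Q,1,-1)
state=Q head=0 tape=.[.]1111.....   (Q,.)→(P,0,-1)
state=P head=-1 tape=[.]01111.....   (P,.)→(Q,.,+1)
state=Q head=0 tape=.[0]1111.....   (Q,0)→(Q,1,+1)
state=Q head=1 tape=.1[1]111.....   (Q,1)→(P,.,+1)
state=P head=2 tape=.1.[1]11.....   (P,1)→(R,.,+1)
state=R head=3 tape=.1..[1]1.....   (R,1)→(Q,1,-1)
state=Q head=2 tape=.1.[.]11.....   (Q,.)→(P,0,-1)
state=P head=1 tape=.1[.]011.....   (P,.)→(Q,.,+1)
state=Q head=2 tape=.1.[0]11.....   (Q,0)→(Q,1,+1)
state=Q head=3 tape=.1.1[1]1.....   (Q,1)→(P,.,+1)
state=P head=4 tape=.1.1.[1].....   (P,1)→(R,.,+1)
state=R head=5 tape=.1.1..[.]....   (R,.)→(S,1,-1)
state=S head=4 tape=.1.1.[.]1....   (S,.)→(S,1,+1)
state=S head=5 tape=.1.1.1[1]....   (S,1)→(P,0,+1)
state=P head=6 tape=.1.1.10[.]...   (P,.)→(Q,.,+1)
state=Q head=7 tape=.1.1.10.[.]..   (Q,.)→(P,0,-1)
state=P head=6 tape=.1.1.10[.]0..   (P,.)→(Q,.,+1)
state=Q head=7 tape=.1.1.10.[0]..   (Q,0)→(Q,1,+1)
state=Q head=8 tape=.1.1.10.1[.].   (Q,.)→(P,0,-1)
state=P head=7 tape=.1.1.10.[1]0.   (P,1)→(R,.,+1)
state=R head=8 tape=.1.1.10..[0].   (R,0)→(H,1,+1)
state=H head=9 tape=.1.1.10..1[.]
At halt the head is at cell 9.

9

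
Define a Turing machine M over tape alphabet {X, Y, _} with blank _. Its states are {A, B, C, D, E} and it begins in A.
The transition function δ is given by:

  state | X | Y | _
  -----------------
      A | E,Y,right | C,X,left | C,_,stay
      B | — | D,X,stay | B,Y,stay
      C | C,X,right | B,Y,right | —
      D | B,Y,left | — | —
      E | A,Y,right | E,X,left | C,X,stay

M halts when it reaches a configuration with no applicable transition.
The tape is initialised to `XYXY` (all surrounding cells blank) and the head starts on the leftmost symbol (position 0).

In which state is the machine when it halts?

A | _[X]YXY_   read X → write Y, move right, go to E
E | _Y[Y]XY_   read Y → write X, move left, go to E
E | _[Y]XXY_   read Y → write X, move left, go to E
E | [_]XXXY_   read _ → write X, move stay, go to C
C | [X]XXXY_   read X → write X, move right, go to C
C | X[X]XXY_   read X → write X, move right, go to C
C | XX[X]XY_   read X → write X, move right, go to C
C | XXX[X]Y_   read X → write X, move right, go to C
C | XXXX[Y]_   read Y → write Y, move right, go to B
B | XXXXY[_]   read _ → write Y, move stay, go to B
B | XXXXY[Y]   read Y → write X, move stay, go to D
D | XXXXY[X]   read X → write Y, move left, go to B
B | XXXX[Y]Y   read Y → write X, move stay, go to D
D | XXXX[X]Y   read X → write Y, move left, go to B
B | XXX[X]YY
No transition is defined for (B, X); M halts in state B.

B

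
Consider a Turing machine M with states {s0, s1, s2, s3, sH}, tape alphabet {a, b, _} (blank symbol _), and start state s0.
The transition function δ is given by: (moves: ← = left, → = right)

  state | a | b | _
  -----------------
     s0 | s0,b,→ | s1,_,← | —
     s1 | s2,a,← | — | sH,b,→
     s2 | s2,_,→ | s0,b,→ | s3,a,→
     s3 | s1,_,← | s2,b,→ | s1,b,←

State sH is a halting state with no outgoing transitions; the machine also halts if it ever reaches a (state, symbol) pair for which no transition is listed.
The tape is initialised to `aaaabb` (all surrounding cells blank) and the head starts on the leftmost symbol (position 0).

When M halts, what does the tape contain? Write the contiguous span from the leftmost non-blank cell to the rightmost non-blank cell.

state=s0 head=0 tape=[a]aaabb   (s0,a)→(s0,b,→)
state=s0 head=1 tape=b[a]aabb   (s0,a)→(s0,b,→)
state=s0 head=2 tape=bb[a]abb   (s0,a)→(s0,b,→)
state=s0 head=3 tape=bbb[a]bb   (s0,a)→(s0,b,→)
state=s0 head=4 tape=bbbb[b]b   (s0,b)→(s1,_,←)
state=s1 head=3 tape=bbb[b]_b
The non-blank tape span at halt is bbbb_b.

bbbb_b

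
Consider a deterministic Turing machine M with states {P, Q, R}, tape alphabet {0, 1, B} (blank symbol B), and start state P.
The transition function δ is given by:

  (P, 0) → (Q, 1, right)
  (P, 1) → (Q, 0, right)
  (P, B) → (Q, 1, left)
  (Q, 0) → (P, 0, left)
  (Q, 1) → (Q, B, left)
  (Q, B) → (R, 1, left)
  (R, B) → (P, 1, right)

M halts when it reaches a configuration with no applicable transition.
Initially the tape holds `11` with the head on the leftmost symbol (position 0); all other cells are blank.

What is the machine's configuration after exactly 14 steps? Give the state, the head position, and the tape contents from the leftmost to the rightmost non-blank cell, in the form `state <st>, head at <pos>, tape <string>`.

P | BBB[1]1   read 1 → write 0, move right, go to Q
Q | BBB0[1]   read 1 → write B, move left, go to Q
Q | BBB[0]B   read 0 → write 0, move left, go to P
P | BB[B]0B   read B → write 1, move left, go to Q
Q | B[B]10B   read B → write 1, move left, go to R
R | [B]110B   read B → write 1, move right, go to P
P | 1[1]10B   read 1 → write 0, move right, go to Q
Q | 10[1]0B   read 1 → write B, move left, go to Q
Q | 1[0]B0B   read 0 → write 0, move left, go to P
P | [1]0B0B   read 1 → write 0, move right, go to Q
Q | 0[0]B0B   read 0 → write 0, move left, go to P
P | [0]0B0B   read 0 → write 1, move right, go to Q
Q | 1[0]B0B   read 0 → write 0, move left, go to P
P | [1]0B0B   read 1 → write 0, move right, go to Q
Q | 0[0]B0B
After 14 steps: state Q, head at -2, tape 00B0.

state Q, head at -2, tape 00B0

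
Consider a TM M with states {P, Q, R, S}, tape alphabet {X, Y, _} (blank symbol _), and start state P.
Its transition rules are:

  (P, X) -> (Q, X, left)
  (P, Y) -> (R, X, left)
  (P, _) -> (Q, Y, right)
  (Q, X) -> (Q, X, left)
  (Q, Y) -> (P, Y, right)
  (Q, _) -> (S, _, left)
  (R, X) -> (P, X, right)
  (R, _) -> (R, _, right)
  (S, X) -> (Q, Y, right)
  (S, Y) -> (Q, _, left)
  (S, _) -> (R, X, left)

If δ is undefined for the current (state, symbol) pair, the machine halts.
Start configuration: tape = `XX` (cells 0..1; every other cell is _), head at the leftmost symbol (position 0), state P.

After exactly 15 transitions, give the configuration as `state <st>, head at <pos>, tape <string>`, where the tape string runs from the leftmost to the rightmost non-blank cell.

state Q, head at -1, tape XYXX

P | ___[X]X   read X → write X, move left, go to Q
Q | __[_]XX   read _ → write _, move left, go to S
S | _[_]_XX   read _ → write X, move left, go to R
R | [_]X_XX   read _ → write _, move right, go to R
R | _[X]_XX   read X → write X, move right, go to P
P | _X[_]XX   read _ → write Y, move right, go to Q
Q | _XY[X]X   read X → write X, move left, go to Q
Q | _X[Y]XX   read Y → write Y, move right, go to P
P | _XY[X]X   read X → write X, move left, go to Q
Q | _X[Y]XX   read Y → write Y, move right, go to P
P | _XY[X]X   read X → write X, move left, go to Q
Q | _X[Y]XX   read Y → write Y, move right, go to P
P | _XY[X]X   read X → write X, move left, go to Q
Q | _X[Y]XX   read Y → write Y, move right, go to P
P | _XY[X]X   read X → write X, move left, go to Q
Q | _X[Y]XX
After 15 steps: state Q, head at -1, tape XYXX.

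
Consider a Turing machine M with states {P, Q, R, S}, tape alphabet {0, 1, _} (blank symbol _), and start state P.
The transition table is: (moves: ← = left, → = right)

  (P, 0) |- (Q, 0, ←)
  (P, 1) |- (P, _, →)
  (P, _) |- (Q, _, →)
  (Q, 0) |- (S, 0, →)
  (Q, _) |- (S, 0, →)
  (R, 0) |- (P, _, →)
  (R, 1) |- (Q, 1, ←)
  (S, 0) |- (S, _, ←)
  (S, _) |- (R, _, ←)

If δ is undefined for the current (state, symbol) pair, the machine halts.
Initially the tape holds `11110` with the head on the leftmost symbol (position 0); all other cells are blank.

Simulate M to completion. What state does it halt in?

R

state=P head=0 tape=[1]1110   (P,1)→(P,_,→)
state=P head=1 tape=_[1]110   (P,1)→(P,_,→)
state=P head=2 tape=__[1]10   (P,1)→(P,_,→)
state=P head=3 tape=___[1]0   (P,1)→(P,_,→)
state=P head=4 tape=____[0]   (P,0)→(Q,0,←)
state=Q head=3 tape=___[_]0   (Q,_)→(S,0,→)
state=S head=4 tape=___0[0]   (S,0)→(S,_,←)
state=S head=3 tape=___[0]_   (S,0)→(S,_,←)
state=S head=2 tape=__[_]__   (S,_)→(R,_,←)
state=R head=1 tape=_[_]___
No transition is defined for (R, _); M halts in state R.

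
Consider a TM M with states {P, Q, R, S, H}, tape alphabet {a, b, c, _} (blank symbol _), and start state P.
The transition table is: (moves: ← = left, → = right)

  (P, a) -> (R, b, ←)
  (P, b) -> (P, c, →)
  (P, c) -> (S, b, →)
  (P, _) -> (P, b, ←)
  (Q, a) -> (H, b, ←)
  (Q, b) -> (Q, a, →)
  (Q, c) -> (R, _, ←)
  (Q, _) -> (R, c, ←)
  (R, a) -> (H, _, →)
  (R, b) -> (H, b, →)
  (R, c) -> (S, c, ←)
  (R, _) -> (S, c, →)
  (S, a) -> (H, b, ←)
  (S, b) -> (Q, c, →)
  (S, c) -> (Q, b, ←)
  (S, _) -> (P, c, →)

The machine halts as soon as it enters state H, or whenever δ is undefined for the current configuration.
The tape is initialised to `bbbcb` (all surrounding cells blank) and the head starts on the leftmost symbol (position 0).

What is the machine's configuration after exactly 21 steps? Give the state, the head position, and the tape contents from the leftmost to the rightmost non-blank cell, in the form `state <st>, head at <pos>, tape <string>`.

state=P head=0 tape=_[b]bbcb___   (P,b)→(P,c,→)
state=P head=1 tape=_c[b]bcb___   (P,b)→(P,c,→)
state=P head=2 tape=_cc[b]cb___   (P,b)→(P,c,→)
state=P head=3 tape=_ccc[c]b___   (P,c)→(S,b,→)
state=S head=4 tape=_cccb[b]___   (S,b)→(Q,c,→)
state=Q head=5 tape=_cccbc[_]__   (Q,_)→(R,c,←)
state=R head=4 tape=_cccb[c]c__   (R,c)→(S,c,←)
state=S head=3 tape=_ccc[b]cc__   (S,b)→(Q,c,→)
state=Q head=4 tape=_cccc[c]c__   (Q,c)→(R,_,←)
state=R head=3 tape=_ccc[c]_c__   (R,c)→(S,c,←)
state=S head=2 tape=_cc[c]c_c__   (S,c)→(Q,b,←)
state=Q head=1 tape=_c[c]bc_c__   (Q,c)→(R,_,←)
state=R head=0 tape=_[c]_bc_c__   (R,c)→(S,c,←)
state=S head=-1 tape=[_]c_bc_c__   (S,_)→(P,c,→)
state=P head=0 tape=c[c]_bc_c__   (P,c)→(S,b,→)
state=S head=1 tape=cb[_]bc_c__   (S,_)→(P,c,→)
state=P head=2 tape=cbc[b]c_c__   (P,b)→(P,c,→)
state=P head=3 tape=cbcc[c]_c__   (P,c)→(S,b,→)
state=S head=4 tape=cbccb[_]c__   (S,_)→(P,c,→)
state=P head=5 tape=cbccbc[c]__   (P,c)→(S,b,→)
state=S head=6 tape=cbccbcb[_]_   (S,_)→(P,c,→)
state=P head=7 tape=cbccbcbc[_]
After 21 steps: state P, head at 7, tape cbccbcbc.

state P, head at 7, tape cbccbcbc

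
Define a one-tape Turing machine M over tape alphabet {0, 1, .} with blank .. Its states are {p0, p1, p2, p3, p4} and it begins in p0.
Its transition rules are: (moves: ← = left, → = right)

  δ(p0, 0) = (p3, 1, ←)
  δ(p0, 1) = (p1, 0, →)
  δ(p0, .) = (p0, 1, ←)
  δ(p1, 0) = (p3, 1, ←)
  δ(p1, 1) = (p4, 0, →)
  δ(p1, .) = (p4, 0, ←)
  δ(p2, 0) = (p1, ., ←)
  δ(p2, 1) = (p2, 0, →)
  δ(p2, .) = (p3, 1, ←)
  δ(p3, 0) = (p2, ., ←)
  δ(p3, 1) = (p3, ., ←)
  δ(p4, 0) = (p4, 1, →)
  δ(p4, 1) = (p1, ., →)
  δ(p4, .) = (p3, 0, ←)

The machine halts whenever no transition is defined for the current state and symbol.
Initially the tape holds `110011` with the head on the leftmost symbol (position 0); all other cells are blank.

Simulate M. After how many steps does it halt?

state=p0 head=0 tape=...[1]10011.   (p0,1)→(p1,0,→)
state=p1 head=1 tape=...0[1]0011.   (p1,1)→(p4,0,→)
state=p4 head=2 tape=...00[0]011.   (p4,0)→(p4,1,→)
state=p4 head=3 tape=...001[0]11.   (p4,0)→(p4,1,→)
state=p4 head=4 tape=...0011[1]1.   (p4,1)→(p1,.,→)
state=p1 head=5 tape=...0011.[1].   (p1,1)→(p4,0,→)
state=p4 head=6 tape=...0011.0[.]   (p4,.)→(p3,0,←)
state=p3 head=5 tape=...0011.[0]0   (p3,0)→(p2,.,←)
state=p2 head=4 tape=...0011[.].0   (p2,.)→(p3,1,←)
state=p3 head=3 tape=...001[1]1.0   (p3,1)→(p3,.,←)
state=p3 head=2 tape=...00[1].1.0   (p3,1)→(p3,.,←)
state=p3 head=1 tape=...0[0]..1.0   (p3,0)→(p2,.,←)
state=p2 head=0 tape=...[0]...1.0   (p2,0)→(p1,.,←)
state=p1 head=-1 tape=..[.]....1.0   (p1,.)→(p4,0,←)
state=p4 head=-2 tape=.[.]0....1.0   (p4,.)→(p3,0,←)
state=p3 head=-3 tape=[.]00....1.0
M halts after 15 transitions.

15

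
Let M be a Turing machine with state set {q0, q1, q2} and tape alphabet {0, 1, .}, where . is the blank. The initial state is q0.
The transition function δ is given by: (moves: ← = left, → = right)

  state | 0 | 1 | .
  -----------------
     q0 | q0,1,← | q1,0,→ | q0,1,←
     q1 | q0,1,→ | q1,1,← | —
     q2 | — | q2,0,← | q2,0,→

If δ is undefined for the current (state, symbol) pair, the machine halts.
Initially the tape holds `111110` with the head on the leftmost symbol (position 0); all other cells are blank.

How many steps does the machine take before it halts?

q0 | [1]11110..   read 1 → write 0, move →, go to q1
q1 | 0[1]1110..   read 1 → write 1, move ←, go to q1
q1 | [0]11110..   read 0 → write 1, move →, go to q0
q0 | 1[1]1110..   read 1 → write 0, move →, go to q1
q1 | 10[1]110..   read 1 → write 1, move ←, go to q1
q1 | 1[0]1110..   read 0 → write 1, move →, go to q0
q0 | 11[1]110..   read 1 → write 0, move →, go to q1
q1 | 110[1]10..   read 1 → write 1, move ←, go to q1
q1 | 11[0]110..   read 0 → write 1, move →, go to q0
q0 | 111[1]10..   read 1 → write 0, move →, go to q1
q1 | 1110[1]0..   read 1 → write 1, move ←, go to q1
q1 | 111[0]10..   read 0 → write 1, move →, go to q0
q0 | 1111[1]0..   read 1 → write 0, move →, go to q1
q1 | 11110[0]..   read 0 → write 1, move →, go to q0
q0 | 111101[.].   read . → write 1, move ←, go to q0
q0 | 11110[1]1.   read 1 → write 0, move →, go to q1
q1 | 111100[1].   read 1 → write 1, move ←, go to q1
q1 | 11110[0]1.   read 0 → write 1, move →, go to q0
q0 | 111101[1].   read 1 → write 0, move →, go to q1
q1 | 1111010[.]
M halts after 19 transitions.

19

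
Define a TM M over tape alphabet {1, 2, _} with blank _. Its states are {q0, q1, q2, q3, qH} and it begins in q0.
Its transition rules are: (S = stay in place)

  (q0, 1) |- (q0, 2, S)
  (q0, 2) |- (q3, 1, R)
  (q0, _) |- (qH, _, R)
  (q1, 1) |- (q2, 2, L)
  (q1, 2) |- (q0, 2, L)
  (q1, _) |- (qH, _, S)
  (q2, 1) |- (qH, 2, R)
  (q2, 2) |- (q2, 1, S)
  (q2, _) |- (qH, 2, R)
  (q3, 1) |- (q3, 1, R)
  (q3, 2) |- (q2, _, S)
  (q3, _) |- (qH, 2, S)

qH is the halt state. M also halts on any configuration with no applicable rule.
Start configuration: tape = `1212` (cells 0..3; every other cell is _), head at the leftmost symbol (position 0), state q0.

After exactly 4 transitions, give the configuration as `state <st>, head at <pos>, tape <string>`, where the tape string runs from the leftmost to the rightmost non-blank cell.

state=q0 head=0 tape=[1]212   (q0,1)→(q0,2,S)
state=q0 head=0 tape=[2]212   (q0,2)→(q3,1,R)
state=q3 head=1 tape=1[2]12   (q3,2)→(q2,_,S)
state=q2 head=1 tape=1[_]12   (q2,_)→(qH,2,R)
state=qH head=2 tape=12[1]2
After 4 steps: state qH, head at 2, tape 1212.

state qH, head at 2, tape 1212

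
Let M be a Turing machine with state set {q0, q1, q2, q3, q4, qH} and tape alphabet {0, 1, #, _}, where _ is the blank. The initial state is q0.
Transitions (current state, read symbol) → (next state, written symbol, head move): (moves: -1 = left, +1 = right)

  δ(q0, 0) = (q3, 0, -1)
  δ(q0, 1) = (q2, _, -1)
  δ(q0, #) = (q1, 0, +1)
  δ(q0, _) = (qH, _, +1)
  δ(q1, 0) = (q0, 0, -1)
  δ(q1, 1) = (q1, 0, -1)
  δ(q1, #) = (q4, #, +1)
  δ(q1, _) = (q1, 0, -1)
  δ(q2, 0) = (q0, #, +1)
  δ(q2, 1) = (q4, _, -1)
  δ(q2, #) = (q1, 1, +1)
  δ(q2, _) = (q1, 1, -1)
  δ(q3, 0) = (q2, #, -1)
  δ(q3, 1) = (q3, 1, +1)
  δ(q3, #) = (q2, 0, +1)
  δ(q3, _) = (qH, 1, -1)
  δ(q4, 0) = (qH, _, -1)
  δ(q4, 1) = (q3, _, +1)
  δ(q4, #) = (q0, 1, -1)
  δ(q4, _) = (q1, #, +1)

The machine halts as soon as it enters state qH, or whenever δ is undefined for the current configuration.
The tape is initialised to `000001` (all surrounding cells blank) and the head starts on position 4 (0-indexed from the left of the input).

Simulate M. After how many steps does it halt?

37

q0 | 0000[0]1__   read 0 → write 0, move -1, go to q3
q3 | 000[0]01__   read 0 → write #, move -1, go to q2
q2 | 00[0]#01__   read 0 → write #, move +1, go to q0
q0 | 00#[#]01__   read # → write 0, move +1, go to q1
q1 | 00#0[0]1__   read 0 → write 0, move -1, go to q0
q0 | 00#[0]01__   read 0 → write 0, move -1, go to q3
q3 | 00[#]001__   read # → write 0, move +1, go to q2
q2 | 000[0]01__   read 0 → write #, move +1, go to q0
q0 | 000#[0]1__   read 0 → write 0, move -1, go to q3
q3 | 000[#]01__   read # → write 0, move +1, go to q2
q2 | 0000[0]1__   read 0 → write #, move +1, go to q0
q0 | 0000#[1]__   read 1 → write _, move -1, go to q2
q2 | 0000[#]___   read # → write 1, move +1, go to q1
q1 | 00001[_]__   read _ → write 0, move -1, go to q1
q1 | 0000[1]0__   read 1 → write 0, move -1, go to q1
q1 | 000[0]00__   read 0 → write 0, move -1, go to q0
q0 | 00[0]000__   read 0 → write 0, move -1, go to q3
q3 | 0[0]0000__   read 0 → write #, move -1, go to q2
q2 | [0]#0000__   read 0 → write #, move +1, go to q0
q0 | #[#]0000__   read # → write 0, move +1, go to q1
q1 | #0[0]000__   read 0 → write 0, move -1, go to q0
q0 | #[0]0000__   read 0 → write 0, move -1, go to q3
q3 | [#]00000__   read # → write 0, move +1, go to q2
q2 | 0[0]0000__   read 0 → write #, move +1, go to q0
q0 | 0#[0]000__   read 0 → write 0, move -1, go to q3
q3 | 0[#]0000__   read # → write 0, move +1, go to q2
q2 | 00[0]000__   read 0 → write #, move +1, go to q0
q0 | 00#[0]00__   read 0 → write 0, move -1, go to q3
q3 | 00[#]000__   read # → write 0, move +1, go to q2
q2 | 000[0]00__   read 0 → write #, move +1, go to q0
q0 | 000#[0]0__   read 0 → write 0, move -1, go to q3
q3 | 000[#]00__   read # → write 0, move +1, go to q2
q2 | 0000[0]0__   read 0 → write #, move +1, go to q0
q0 | 0000#[0]__   read 0 → write 0, move -1, go to q3
q3 | 0000[#]0__   read # → write 0, move +1, go to q2
q2 | 00000[0]__   read 0 → write #, move +1, go to q0
q0 | 00000#[_]_   read _ → write _, move +1, go to qH
qH | 00000#_[_]
M halts after 37 transitions.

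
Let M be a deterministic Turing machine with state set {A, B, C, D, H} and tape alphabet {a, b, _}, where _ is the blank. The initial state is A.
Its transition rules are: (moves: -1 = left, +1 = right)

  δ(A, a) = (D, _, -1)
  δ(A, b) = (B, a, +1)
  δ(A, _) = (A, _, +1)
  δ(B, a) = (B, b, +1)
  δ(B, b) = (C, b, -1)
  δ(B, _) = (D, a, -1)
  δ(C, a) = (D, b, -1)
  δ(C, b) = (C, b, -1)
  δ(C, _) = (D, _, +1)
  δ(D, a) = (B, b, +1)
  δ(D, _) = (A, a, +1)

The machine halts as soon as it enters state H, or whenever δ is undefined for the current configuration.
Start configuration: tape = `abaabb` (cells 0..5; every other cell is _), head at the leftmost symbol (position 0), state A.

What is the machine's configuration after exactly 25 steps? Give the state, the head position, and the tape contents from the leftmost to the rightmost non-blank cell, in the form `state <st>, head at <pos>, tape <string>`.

state=A head=0 tape=___[a]baabb   (A,a)→(D,_,-1)
state=D head=-1 tape=__[_]_baabb   (D,_)→(A,a,+1)
state=A head=0 tape=__a[_]baabb   (A,_)→(A,_,+1)
state=A head=1 tape=__a_[b]aabb   (A,b)→(B,a,+1)
state=B head=2 tape=__a_a[a]abb   (B,a)→(B,b,+1)
state=B head=3 tape=__a_ab[a]bb   (B,a)→(B,b,+1)
state=B head=4 tape=__a_abb[b]b   (B,b)→(C,b,-1)
state=C head=3 tape=__a_ab[b]bb   (C,b)→(C,b,-1)
state=C head=2 tape=__a_a[b]bbb   (C,b)→(C,b,-1)
state=C head=1 tape=__a_[a]bbbb   (C,a)→(D,b,-1)
state=D head=0 tape=__a[_]bbbbb   (D,_)→(A,a,+1)
state=A head=1 tape=__aa[b]bbbb   (A,b)→(B,a,+1)
state=B head=2 tape=__aaa[b]bbb   (B,b)→(C,b,-1)
state=C head=1 tape=__aa[a]bbbb   (C,a)→(D,b,-1)
state=D head=0 tape=__a[a]bbbbb   (D,a)→(B,b,+1)
state=B head=1 tape=__ab[b]bbbb   (B,b)→(C,b,-1)
state=C head=0 tape=__a[b]bbbbb   (C,b)→(C,b,-1)
state=C head=-1 tape=__[a]bbbbbb   (C,a)→(D,b,-1)
state=D head=-2 tape=_[_]bbbbbbb   (D,_)→(A,a,+1)
state=A head=-1 tape=_a[b]bbbbbb   (A,b)→(B,a,+1)
state=B head=0 tape=_aa[b]bbbbb   (B,b)→(C,b,-1)
state=C head=-1 tape=_a[a]bbbbbb   (C,a)→(D,b,-1)
state=D head=-2 tape=_[a]bbbbbbb   (D,a)→(B,b,+1)
state=B head=-1 tape=_b[b]bbbbbb   (B,b)→(C,b,-1)
state=C head=-2 tape=_[b]bbbbbbb   (C,b)→(C,b,-1)
state=C head=-3 tape=[_]bbbbbbbb
After 25 steps: state C, head at -3, tape bbbbbbbb.

state C, head at -3, tape bbbbbbbb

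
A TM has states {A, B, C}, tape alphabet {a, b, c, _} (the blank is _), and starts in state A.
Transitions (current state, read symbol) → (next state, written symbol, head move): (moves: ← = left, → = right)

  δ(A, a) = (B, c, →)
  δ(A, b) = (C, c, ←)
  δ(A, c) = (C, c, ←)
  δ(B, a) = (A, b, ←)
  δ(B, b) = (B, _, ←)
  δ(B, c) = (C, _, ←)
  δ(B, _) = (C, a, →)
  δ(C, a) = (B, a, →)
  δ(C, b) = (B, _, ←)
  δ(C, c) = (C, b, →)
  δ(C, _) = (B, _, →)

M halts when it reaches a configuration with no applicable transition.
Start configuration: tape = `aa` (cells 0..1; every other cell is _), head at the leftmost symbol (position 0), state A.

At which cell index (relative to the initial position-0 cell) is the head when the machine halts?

A | _[a]a   read a → write c, move →, go to B
B | _c[a]   read a → write b, move ←, go to A
A | _[c]b   read c → write c, move ←, go to C
C | [_]cb   read _ → write _, move →, go to B
B | _[c]b   read c → write _, move ←, go to C
C | [_]_b   read _ → write _, move →, go to B
B | _[_]b   read _ → write a, move →, go to C
C | _a[b]   read b → write _, move ←, go to B
B | _[a]_   read a → write b, move ←, go to A
A | [_]b_
At halt the head is at cell -1.

-1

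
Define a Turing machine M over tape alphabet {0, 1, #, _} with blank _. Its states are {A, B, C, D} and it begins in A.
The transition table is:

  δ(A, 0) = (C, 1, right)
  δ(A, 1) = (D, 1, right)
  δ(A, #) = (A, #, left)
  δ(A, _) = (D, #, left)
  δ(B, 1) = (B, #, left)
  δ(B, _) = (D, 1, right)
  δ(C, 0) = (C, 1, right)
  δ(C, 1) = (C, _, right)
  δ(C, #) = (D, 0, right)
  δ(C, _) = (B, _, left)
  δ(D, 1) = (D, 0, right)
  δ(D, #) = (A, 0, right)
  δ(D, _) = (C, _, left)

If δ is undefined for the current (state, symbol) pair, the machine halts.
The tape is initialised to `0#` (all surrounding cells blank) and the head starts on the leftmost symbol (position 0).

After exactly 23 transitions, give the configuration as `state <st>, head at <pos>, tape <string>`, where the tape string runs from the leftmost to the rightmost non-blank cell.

state D, head at 1, tape 110#

state=A head=0 tape=__[0]#_   (A,0)→(C,1,right)
state=C head=1 tape=__1[#]_   (C,#)→(D,0,right)
state=D head=2 tape=__10[_]   (D,_)→(C,_,left)
state=C head=1 tape=__1[0]_   (C,0)→(C,1,right)
state=C head=2 tape=__11[_]   (C,_)→(B,_,left)
state=B head=1 tape=__1[1]_   (B,1)→(B,#,left)
state=B head=0 tape=__[1]#_   (B,1)→(B,#,left)
state=B head=-1 tape=_[_]##_   (B,_)→(D,1,right)
state=D head=0 tape=_1[#]#_   (D,#)→(A,0,right)
state=A head=1 tape=_10[#]_   (A,#)→(A,#,left)
state=A head=0 tape=_1[0]#_   (A,0)→(C,1,right)
state=C head=1 tape=_11[#]_   (C,#)→(D,0,right)
state=D head=2 tape=_110[_]   (D,_)→(C,_,left)
state=C head=1 tape=_11[0]_   (C,0)→(C,1,right)
state=C head=2 tape=_111[_]   (C,_)→(B,_,left)
state=B head=1 tape=_11[1]_   (B,1)→(B,#,left)
state=B head=0 tape=_1[1]#_   (B,1)→(B,#,left)
state=B head=-1 tape=_[1]##_   (B,1)→(B,#,left)
state=B head=-2 tape=[_]###_   (B,_)→(D,1,right)
state=D head=-1 tape=1[#]##_   (D,#)→(A,0,right)
state=A head=0 tape=10[#]#_   (A,#)→(A,#,left)
state=A head=-1 tape=1[0]##_   (A,0)→(C,1,right)
state=C head=0 tape=11[#]#_   (C,#)→(D,0,right)
state=D head=1 tape=110[#]_
After 23 steps: state D, head at 1, tape 110#.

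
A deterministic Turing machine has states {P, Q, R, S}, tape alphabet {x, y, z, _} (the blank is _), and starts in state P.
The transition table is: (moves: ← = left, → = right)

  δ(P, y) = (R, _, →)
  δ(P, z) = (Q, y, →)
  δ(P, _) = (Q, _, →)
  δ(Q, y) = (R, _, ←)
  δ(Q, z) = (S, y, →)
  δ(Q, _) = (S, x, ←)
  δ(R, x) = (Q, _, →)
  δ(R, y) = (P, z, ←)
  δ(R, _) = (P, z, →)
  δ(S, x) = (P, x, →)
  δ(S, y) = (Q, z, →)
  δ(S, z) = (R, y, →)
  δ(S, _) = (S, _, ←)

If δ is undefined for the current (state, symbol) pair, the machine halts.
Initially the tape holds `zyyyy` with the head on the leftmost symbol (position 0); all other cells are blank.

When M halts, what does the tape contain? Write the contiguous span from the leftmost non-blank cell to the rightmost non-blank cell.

state=P head=0 tape=_[z]yyyy_   (P,z)→(Q,y,→)
state=Q head=1 tape=_y[y]yyy_   (Q,y)→(R,_,←)
state=R head=0 tape=_[y]_yyy_   (R,y)→(P,z,←)
state=P head=-1 tape=[_]z_yyy_   (P,_)→(Q,_,→)
state=Q head=0 tape=_[z]_yyy_   (Q,z)→(S,y,→)
state=S head=1 tape=_y[_]yyy_   (S,_)→(S,_,←)
state=S head=0 tape=_[y]_yyy_   (S,y)→(Q,z,→)
state=Q head=1 tape=_z[_]yyy_   (Q,_)→(S,x,←)
state=S head=0 tape=_[z]xyyy_   (S,z)→(R,y,→)
state=R head=1 tape=_y[x]yyy_   (R,x)→(Q,_,→)
state=Q head=2 tape=_y_[y]yy_   (Q,y)→(R,_,←)
state=R head=1 tape=_y[_]_yy_   (R,_)→(P,z,→)
state=P head=2 tape=_yz[_]yy_   (P,_)→(Q,_,→)
state=Q head=3 tape=_yz_[y]y_   (Q,y)→(R,_,←)
state=R head=2 tape=_yz[_]_y_   (R,_)→(P,z,→)
state=P head=3 tape=_yzz[_]y_   (P,_)→(Q,_,→)
state=Q head=4 tape=_yzz_[y]_   (Q,y)→(R,_,←)
state=R head=3 tape=_yzz[_]__   (R,_)→(P,z,→)
state=P head=4 tape=_yzzz[_]_   (P,_)→(Q,_,→)
state=Q head=5 tape=_yzzz_[_]   (Q,_)→(S,x,←)
state=S head=4 tape=_yzzz[_]x   (S,_)→(S,_,←)
state=S head=3 tape=_yzz[z]_x   (S,z)→(R,y,→)
state=R head=4 tape=_yzzy[_]x   (R,_)→(P,z,→)
state=P head=5 tape=_yzzyz[x]
The non-blank tape span at halt is yzzyzx.

yzzyzx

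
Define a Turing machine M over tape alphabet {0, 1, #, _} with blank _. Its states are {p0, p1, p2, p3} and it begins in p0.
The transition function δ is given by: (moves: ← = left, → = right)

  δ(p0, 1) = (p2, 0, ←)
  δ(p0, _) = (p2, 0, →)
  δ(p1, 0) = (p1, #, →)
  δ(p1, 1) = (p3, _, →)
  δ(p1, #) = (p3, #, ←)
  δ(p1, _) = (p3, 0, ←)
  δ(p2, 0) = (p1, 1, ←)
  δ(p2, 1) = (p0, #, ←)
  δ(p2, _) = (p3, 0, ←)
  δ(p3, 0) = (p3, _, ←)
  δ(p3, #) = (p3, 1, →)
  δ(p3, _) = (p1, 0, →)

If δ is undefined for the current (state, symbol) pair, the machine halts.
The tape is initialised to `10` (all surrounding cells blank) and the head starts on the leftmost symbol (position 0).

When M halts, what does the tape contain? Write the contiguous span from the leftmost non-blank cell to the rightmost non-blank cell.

0##1

p0 | __[1]0_   read 1 → write 0, move ←, go to p2
p2 | _[_]00_   read _ → write 0, move ←, go to p3
p3 | [_]000_   read _ → write 0, move →, go to p1
p1 | 0[0]00_   read 0 → write #, move →, go to p1
p1 | 0#[0]0_   read 0 → write #, move →, go to p1
p1 | 0##[0]_   read 0 → write #, move →, go to p1
p1 | 0###[_]   read _ → write 0, move ←, go to p3
p3 | 0##[#]0   read # → write 1, move →, go to p3
p3 | 0##1[0]   read 0 → write _, move ←, go to p3
p3 | 0##[1]_
The non-blank tape span at halt is 0##1.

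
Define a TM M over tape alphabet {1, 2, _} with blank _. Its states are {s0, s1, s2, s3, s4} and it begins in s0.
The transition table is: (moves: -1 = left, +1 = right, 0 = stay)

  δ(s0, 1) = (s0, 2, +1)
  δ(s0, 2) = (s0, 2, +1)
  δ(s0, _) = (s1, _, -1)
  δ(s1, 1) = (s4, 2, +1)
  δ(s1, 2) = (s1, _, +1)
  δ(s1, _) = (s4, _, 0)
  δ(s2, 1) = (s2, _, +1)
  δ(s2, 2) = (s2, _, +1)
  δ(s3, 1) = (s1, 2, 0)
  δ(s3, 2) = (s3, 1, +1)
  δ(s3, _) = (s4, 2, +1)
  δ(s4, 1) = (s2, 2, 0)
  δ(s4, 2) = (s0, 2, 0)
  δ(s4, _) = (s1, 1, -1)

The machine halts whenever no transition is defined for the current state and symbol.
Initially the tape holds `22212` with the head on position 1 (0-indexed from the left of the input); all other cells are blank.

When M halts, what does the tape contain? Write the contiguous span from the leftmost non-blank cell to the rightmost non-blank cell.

state=s0 head=1 tape=2[2]212__   (s0,2)→(s0,2,+1)
state=s0 head=2 tape=22[2]12__   (s0,2)→(s0,2,+1)
state=s0 head=3 tape=222[1]2__   (s0,1)→(s0,2,+1)
state=s0 head=4 tape=2222[2]__   (s0,2)→(s0,2,+1)
state=s0 head=5 tape=22222[_]_   (s0,_)→(s1,_,-1)
state=s1 head=4 tape=2222[2]__   (s1,2)→(s1,_,+1)
state=s1 head=5 tape=2222_[_]_   (s1,_)→(s4,_,0)
state=s4 head=5 tape=2222_[_]_   (s4,_)→(s1,1,-1)
state=s1 head=4 tape=2222[_]1_   (s1,_)→(s4,_,0)
state=s4 head=4 tape=2222[_]1_   (s4,_)→(s1,1,-1)
state=s1 head=3 tape=222[2]11_   (s1,2)→(s1,_,+1)
state=s1 head=4 tape=222_[1]1_   (s1,1)→(s4,2,+1)
state=s4 head=5 tape=222_2[1]_   (s4,1)→(s2,2,0)
state=s2 head=5 tape=222_2[2]_   (s2,2)→(s2,_,+1)
state=s2 head=6 tape=222_2_[_]
The non-blank tape span at halt is 222_2.

222_2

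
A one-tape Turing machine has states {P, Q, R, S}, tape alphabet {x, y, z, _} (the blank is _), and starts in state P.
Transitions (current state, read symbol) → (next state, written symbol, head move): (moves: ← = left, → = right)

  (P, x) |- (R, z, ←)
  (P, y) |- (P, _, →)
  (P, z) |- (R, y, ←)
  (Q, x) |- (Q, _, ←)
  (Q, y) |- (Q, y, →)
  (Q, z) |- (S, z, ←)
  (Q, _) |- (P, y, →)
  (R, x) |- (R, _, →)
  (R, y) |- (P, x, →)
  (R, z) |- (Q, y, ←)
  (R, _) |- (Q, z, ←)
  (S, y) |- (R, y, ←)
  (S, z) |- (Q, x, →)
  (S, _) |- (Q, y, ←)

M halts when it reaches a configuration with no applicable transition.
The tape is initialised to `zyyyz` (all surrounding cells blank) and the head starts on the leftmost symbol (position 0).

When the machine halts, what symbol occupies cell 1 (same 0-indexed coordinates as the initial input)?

state=P head=0 tape=__[z]yyyz_   (P,z)→(R,y,←)
state=R head=-1 tape=_[_]yyyyz_   (R,_)→(Q,z,←)
state=Q head=-2 tape=[_]zyyyyz_   (Q,_)→(P,y,→)
state=P head=-1 tape=y[z]yyyyz_   (P,z)→(R,y,←)
state=R head=-2 tape=[y]yyyyyz_   (R,y)→(P,x,→)
state=P head=-1 tape=x[y]yyyyz_   (P,y)→(P,_,→)
state=P head=0 tape=x_[y]yyyz_   (P,y)→(P,_,→)
state=P head=1 tape=x__[y]yyz_   (P,y)→(P,_,→)
state=P head=2 tape=x___[y]yz_   (P,y)→(P,_,→)
state=P head=3 tape=x____[y]z_   (P,y)→(P,_,→)
state=P head=4 tape=x_____[z]_   (P,z)→(R,y,←)
state=R head=3 tape=x____[_]y_   (R,_)→(Q,z,←)
state=Q head=2 tape=x___[_]zy_   (Q,_)→(P,y,→)
state=P head=3 tape=x___y[z]y_   (P,z)→(R,y,←)
state=R head=2 tape=x___[y]yy_   (R,y)→(P,x,→)
state=P head=3 tape=x___x[y]y_   (P,y)→(P,_,→)
state=P head=4 tape=x___x_[y]_   (P,y)→(P,_,→)
state=P head=5 tape=x___x__[_]
Cell 1 holds _ when M halts.

_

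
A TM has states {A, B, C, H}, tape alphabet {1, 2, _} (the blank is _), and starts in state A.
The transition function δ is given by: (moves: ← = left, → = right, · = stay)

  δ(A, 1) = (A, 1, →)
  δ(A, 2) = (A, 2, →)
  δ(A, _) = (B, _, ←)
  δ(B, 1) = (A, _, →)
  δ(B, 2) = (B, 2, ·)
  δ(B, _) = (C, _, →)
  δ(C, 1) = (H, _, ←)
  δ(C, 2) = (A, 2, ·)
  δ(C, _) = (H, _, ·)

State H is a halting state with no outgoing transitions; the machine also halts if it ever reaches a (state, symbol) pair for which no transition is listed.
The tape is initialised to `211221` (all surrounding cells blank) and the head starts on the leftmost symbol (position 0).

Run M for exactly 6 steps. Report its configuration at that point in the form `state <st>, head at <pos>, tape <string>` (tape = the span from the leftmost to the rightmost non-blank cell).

A | [2]11221_   read 2 → write 2, move →, go to A
A | 2[1]1221_   read 1 → write 1, move →, go to A
A | 21[1]221_   read 1 → write 1, move →, go to A
A | 211[2]21_   read 2 → write 2, move →, go to A
A | 2112[2]1_   read 2 → write 2, move →, go to A
A | 21122[1]_   read 1 → write 1, move →, go to A
A | 211221[_]
After 6 steps: state A, head at 6, tape 211221.

state A, head at 6, tape 211221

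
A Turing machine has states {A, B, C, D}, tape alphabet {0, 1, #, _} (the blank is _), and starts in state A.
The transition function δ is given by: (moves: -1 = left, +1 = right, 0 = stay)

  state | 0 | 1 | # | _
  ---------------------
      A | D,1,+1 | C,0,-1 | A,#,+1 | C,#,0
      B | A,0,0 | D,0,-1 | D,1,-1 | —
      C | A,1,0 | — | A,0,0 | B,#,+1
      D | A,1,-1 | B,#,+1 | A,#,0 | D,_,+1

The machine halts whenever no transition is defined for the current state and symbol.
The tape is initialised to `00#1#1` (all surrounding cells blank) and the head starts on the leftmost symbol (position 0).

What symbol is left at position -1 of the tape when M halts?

#

A | _[0]0#1#1   read 0 → write 1, move +1, go to D
D | _1[0]#1#1   read 0 → write 1, move -1, go to A
A | _[1]1#1#1   read 1 → write 0, move -1, go to C
C | [_]01#1#1   read _ → write #, move +1, go to B
B | #[0]1#1#1   read 0 → write 0, move 0, go to A
A | #[0]1#1#1   read 0 → write 1, move +1, go to D
D | #1[1]#1#1   read 1 → write #, move +1, go to B
B | #1#[#]1#1   read # → write 1, move -1, go to D
D | #1[#]11#1   read # → write #, move 0, go to A
A | #1[#]11#1   read # → write #, move +1, go to A
A | #1#[1]1#1   read 1 → write 0, move -1, go to C
C | #1[#]01#1   read # → write 0, move 0, go to A
A | #1[0]01#1   read 0 → write 1, move +1, go to D
D | #11[0]1#1   read 0 → write 1, move -1, go to A
A | #1[1]11#1   read 1 → write 0, move -1, go to C
C | #[1]011#1
Cell -1 holds # when M halts.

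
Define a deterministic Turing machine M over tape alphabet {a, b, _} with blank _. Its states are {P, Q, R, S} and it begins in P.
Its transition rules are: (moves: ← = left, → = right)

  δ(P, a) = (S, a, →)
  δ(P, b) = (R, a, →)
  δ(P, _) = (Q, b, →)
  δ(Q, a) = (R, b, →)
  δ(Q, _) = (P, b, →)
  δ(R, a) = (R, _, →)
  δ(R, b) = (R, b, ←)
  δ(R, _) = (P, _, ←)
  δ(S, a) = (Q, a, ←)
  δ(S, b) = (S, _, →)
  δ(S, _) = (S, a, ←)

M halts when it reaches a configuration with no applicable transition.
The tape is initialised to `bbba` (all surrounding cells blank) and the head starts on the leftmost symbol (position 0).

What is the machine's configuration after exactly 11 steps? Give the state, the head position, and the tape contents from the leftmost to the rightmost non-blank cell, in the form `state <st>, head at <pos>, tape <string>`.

P | _[b]bba   read b → write a, move →, go to R
R | _a[b]ba   read b → write b, move ←, go to R
R | _[a]bba   read a → write _, move →, go to R
R | __[b]ba   read b → write b, move ←, go to R
R | _[_]bba   read _ → write _, move ←, go to P
P | [_]_bba   read _ → write b, move →, go to Q
Q | b[_]bba   read _ → write b, move →, go to P
P | bb[b]ba   read b → write a, move →, go to R
R | bba[b]a   read b → write b, move ←, go to R
R | bb[a]ba   read a → write _, move →, go to R
R | bb_[b]a   read b → write b, move ←, go to R
R | bb[_]ba
After 11 steps: state R, head at 1, tape bb_ba.

state R, head at 1, tape bb_ba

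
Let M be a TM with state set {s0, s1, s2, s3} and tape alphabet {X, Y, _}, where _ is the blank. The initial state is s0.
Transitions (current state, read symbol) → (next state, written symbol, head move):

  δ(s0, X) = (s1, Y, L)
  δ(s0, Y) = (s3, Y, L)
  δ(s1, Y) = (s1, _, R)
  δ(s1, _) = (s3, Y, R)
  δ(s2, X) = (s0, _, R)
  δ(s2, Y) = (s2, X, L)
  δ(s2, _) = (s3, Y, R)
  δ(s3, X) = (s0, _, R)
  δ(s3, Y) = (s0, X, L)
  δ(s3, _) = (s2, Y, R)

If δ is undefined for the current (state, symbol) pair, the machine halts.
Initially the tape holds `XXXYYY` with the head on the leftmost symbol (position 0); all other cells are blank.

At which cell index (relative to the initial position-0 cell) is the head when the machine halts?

state=s0 head=0 tape=____[X]XXYYY   (s0,X)→(s1,Y,L)
state=s1 head=-1 tape=___[_]YXXYYY   (s1,_)→(s3,Y,R)
state=s3 head=0 tape=___Y[Y]XXYYY   (s3,Y)→(s0,X,L)
state=s0 head=-1 tape=___[Y]XXXYYY   (s0,Y)→(s3,Y,L)
state=s3 head=-2 tape=__[_]YXXXYYY   (s3,_)→(s2,Y,R)
state=s2 head=-1 tape=__Y[Y]XXXYYY   (s2,Y)→(s2,X,L)
state=s2 head=-2 tape=__[Y]XXXXYYY   (s2,Y)→(s2,X,L)
state=s2 head=-3 tape=_[_]XXXXXYYY   (s2,_)→(s3,Y,R)
state=s3 head=-2 tape=_Y[X]XXXXYYY   (s3,X)→(s0,_,R)
state=s0 head=-1 tape=_Y_[X]XXXYYY   (s0,X)→(s1,Y,L)
state=s1 head=-2 tape=_Y[_]YXXXYYY   (s1,_)→(s3,Y,R)
state=s3 head=-1 tape=_YY[Y]XXXYYY   (s3,Y)→(s0,X,L)
state=s0 head=-2 tape=_Y[Y]XXXXYYY   (s0,Y)→(s3,Y,L)
state=s3 head=-3 tape=_[Y]YXXXXYYY   (s3,Y)→(s0,X,L)
state=s0 head=-4 tape=[_]XYXXXXYYY
At halt the head is at cell -4.

-4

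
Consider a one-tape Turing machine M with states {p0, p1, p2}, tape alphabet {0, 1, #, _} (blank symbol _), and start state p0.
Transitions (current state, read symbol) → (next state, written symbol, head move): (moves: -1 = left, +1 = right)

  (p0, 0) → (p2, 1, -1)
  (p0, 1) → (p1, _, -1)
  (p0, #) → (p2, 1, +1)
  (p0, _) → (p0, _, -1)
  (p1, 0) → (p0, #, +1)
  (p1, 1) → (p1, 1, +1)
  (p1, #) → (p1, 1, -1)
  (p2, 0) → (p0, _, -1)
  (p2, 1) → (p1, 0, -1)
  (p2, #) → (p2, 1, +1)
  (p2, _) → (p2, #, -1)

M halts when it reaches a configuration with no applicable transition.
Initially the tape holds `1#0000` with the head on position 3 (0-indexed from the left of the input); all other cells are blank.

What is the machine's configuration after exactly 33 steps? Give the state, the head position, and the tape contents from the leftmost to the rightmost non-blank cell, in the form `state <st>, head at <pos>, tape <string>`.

state p1, head at 6, tape 1#11110#

p0 | 1#0[0]00__   read 0 → write 1, move -1, go to p2
p2 | 1#[0]100__   read 0 → write _, move -1, go to p0
p0 | 1[#]_100__   read # → write 1, move +1, go to p2
p2 | 11[_]100__   read _ → write #, move -1, go to p2
p2 | 1[1]#100__   read 1 → write 0, move -1, go to p1
p1 | [1]0#100__   read 1 → write 1, move +1, go to p1
p1 | 1[0]#100__   read 0 → write #, move +1, go to p0
p0 | 1#[#]100__   read # → write 1, move +1, go to p2
p2 | 1#1[1]00__   read 1 → write 0, move -1, go to p1
p1 | 1#[1]000__   read 1 → write 1, move +1, go to p1
p1 | 1#1[0]00__   read 0 → write #, move +1, go to p0
p0 | 1#1#[0]0__   read 0 → write 1, move -1, go to p2
p2 | 1#1[#]10__   read # → write 1, move +1, go to p2
p2 | 1#11[1]0__   read 1 → write 0, move -1, go to p1
p1 | 1#1[1]00__   read 1 → write 1, move +1, go to p1
p1 | 1#11[0]0__   read 0 → write #, move +1, go to p0
p0 | 1#11#[0]__   read 0 → write 1, move -1, go to p2
p2 | 1#11[#]1__   read # → write 1, move +1, go to p2
p2 | 1#111[1]__   read 1 → write 0, move -1, go to p1
p1 | 1#11[1]0__   read 1 → write 1, move +1, go to p1
p1 | 1#111[0]__   read 0 → write #, move +1, go to p0
p0 | 1#111#[_]_   read _ → write _, move -1, go to p0
p0 | 1#111[#]__   read # → write 1, move +1, go to p2
p2 | 1#1111[_]_   read _ → write #, move -1, go to p2
p2 | 1#111[1]#_   read 1 → write 0, move -1, go to p1
p1 | 1#11[1]0#_   read 1 → write 1, move +1, go to p1
p1 | 1#111[0]#_   read 0 → write #, move +1, go to p0
p0 | 1#111#[#]_   read # → write 1, move +1, go to p2
p2 | 1#111#1[_]   read _ → write #, move -1, go to p2
p2 | 1#111#[1]#   read 1 → write 0, move -1, go to p1
p1 | 1#111[#]0#   read # → write 1, move -1, go to p1
p1 | 1#11[1]10#   read 1 → write 1, move +1, go to p1
p1 | 1#111[1]0#   read 1 → write 1, move +1, go to p1
p1 | 1#1111[0]#
After 33 steps: state p1, head at 6, tape 1#11110#.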